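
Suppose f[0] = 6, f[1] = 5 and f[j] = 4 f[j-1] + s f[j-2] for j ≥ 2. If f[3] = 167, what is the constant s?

3

f[2] = 20 + 6s
f[3] = 80 + 29s
So 80 + 29s = 167, giving s = 3.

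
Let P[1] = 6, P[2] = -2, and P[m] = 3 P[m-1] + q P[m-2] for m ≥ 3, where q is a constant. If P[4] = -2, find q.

1

P[3] = -6 + 6q
P[4] = -18 + 16q
So -18 + 16q = -2, giving q = 1.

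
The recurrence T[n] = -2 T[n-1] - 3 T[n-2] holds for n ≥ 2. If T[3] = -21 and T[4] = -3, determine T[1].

Rearranging, T[n-2] = (T[n] + 2 T[n-1]) / -3.
T[2] = (-3 + 2·(-21)) / -3 = -45/-3 = 15
T[1] = (-21 + 2·15) / -3 = 9/-3 = -3

-3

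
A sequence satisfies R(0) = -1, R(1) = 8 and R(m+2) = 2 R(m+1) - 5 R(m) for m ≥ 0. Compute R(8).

2039

R(2) = 2·8 - 5·(-1) = 21
R(3) = 2·21 - 5·8 = 2
R(4) = 2·2 - 5·21 = -101
R(5) = 2·(-101) - 5·2 = -212
R(6) = 2·(-212) - 5·(-101) = 81
R(7) = 2·81 - 5·(-212) = 1222
R(8) = 2·1222 - 5·81 = 2039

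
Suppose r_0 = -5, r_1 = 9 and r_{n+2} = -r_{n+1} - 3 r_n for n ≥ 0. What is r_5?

r_2 = -9 - 3(-5) = 6
r_3 = -6 - 3(9) = -33
r_4 = -(-33) - 3(6) = 15
r_5 = -15 - 3(-33) = 84

84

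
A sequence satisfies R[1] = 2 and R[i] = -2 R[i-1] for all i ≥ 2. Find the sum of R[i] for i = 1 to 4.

-10

R[2] = -2·2 = -4
R[3] = -2·(-4) = 8
R[4] = -2·8 = -16
Sum = 2 + (-4) + 8 + (-16) = -10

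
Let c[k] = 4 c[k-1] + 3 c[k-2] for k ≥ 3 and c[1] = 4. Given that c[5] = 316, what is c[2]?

Let c[2] = z.
c[3] = 12 + 4z
c[4] = 48 + 19z
c[5] = 228 + 88z
So 228 + 88z = 316, giving z = 1.

1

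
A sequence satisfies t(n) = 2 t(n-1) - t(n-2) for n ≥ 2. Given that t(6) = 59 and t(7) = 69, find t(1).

9

Rearranging, t(n-2) = -(t(n) - 2 t(n-1)).
t(5) = -(69 - 2(59)) = 49
t(4) = -(59 - 2(49)) = 39
t(3) = -(49 - 2(39)) = 29
t(2) = -(39 - 2(29)) = 19
t(1) = -(29 - 2(19)) = 9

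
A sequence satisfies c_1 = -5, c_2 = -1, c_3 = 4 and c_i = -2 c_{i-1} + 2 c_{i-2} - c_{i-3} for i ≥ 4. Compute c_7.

147

c_4 = -2*4 + 2*(-1) - (-5) = -5
c_5 = -2*(-5) + 2*4 - (-1) = 19
c_6 = -2*19 + 2*(-5) - 4 = -52
c_7 = -2*(-52) + 2*19 - (-5) = 147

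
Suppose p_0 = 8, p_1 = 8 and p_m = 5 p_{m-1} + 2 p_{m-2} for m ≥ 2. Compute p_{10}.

p_2 = 5·8 + 2·8 = 56
p_3 = 5·56 + 2·8 = 296
p_4 = 5·296 + 2·56 = 1592
p_5 = 5·1592 + 2·296 = 8552
p_6 = 5·8552 + 2·1592 = 45944
p_7 = 5·45944 + 2·8552 = 246824
p_8 = 5·246824 + 2·45944 = 1326008
p_9 = 5·1326008 + 2·246824 = 7123688
p_{10} = 5·7123688 + 2·1326008 = 38270456

38270456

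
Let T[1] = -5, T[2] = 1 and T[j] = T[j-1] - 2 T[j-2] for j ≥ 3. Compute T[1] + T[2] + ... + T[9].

91

T[3] = 1 - 2·(-5) = 11
T[4] = 11 - 2·1 = 9
T[5] = 9 - 2·11 = -13
T[6] = (-13) - 2·9 = -31
T[7] = (-31) - 2·(-13) = -5
T[8] = (-5) - 2·(-31) = 57
T[9] = 57 - 2·(-5) = 67
Sum = (-5) + 1 + 11 + 9 + (-13) + (-31) + (-5) + 57 + 67 = 91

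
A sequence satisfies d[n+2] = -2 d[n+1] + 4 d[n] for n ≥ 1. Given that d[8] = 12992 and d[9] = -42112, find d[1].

-7

Rearranging, d[n-2] = (d[n] + 2 d[n-1]) / 4.
d[7] = (-42112 + 2(12992)) / 4 = -16128/4 = -4032
d[6] = (12992 + 2(-4032)) / 4 = 4928/4 = 1232
d[5] = (-4032 + 2(1232)) / 4 = -1568/4 = -392
d[4] = (1232 + 2(-392)) / 4 = 448/4 = 112
d[3] = (-392 + 2(112)) / 4 = -168/4 = -42
d[2] = (112 + 2(-42)) / 4 = 28/4 = 7
d[1] = (-42 + 2(7)) / 4 = -28/4 = -7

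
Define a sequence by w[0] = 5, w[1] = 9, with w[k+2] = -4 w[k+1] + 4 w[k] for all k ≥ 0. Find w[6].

w[2] = -4*9 + 4*5 = -16
w[3] = -4*(-16) + 4*9 = 100
w[4] = -4*100 + 4*(-16) = -464
w[5] = -4*(-464) + 4*100 = 2256
w[6] = -4*2256 + 4*(-464) = -10880

-10880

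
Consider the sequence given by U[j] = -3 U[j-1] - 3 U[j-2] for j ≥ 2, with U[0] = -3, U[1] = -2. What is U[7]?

U[2] = -3*(-2) - 3*(-3) = 15
U[3] = -3*15 - 3*(-2) = -39
U[4] = -3*(-39) - 3*15 = 72
U[5] = -3*72 - 3*(-39) = -99
U[6] = -3*(-99) - 3*72 = 81
U[7] = -3*81 - 3*(-99) = 54

54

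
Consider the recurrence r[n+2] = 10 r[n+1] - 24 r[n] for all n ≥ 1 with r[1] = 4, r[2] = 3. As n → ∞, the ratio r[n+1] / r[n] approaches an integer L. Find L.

6

The characteristic equation is r^2 - 10r + 24 = 0, which factors as (r - 6)(r - 4) = 0.
So the roots are 6 and 4. Since |6| > |4| and the coefficient of 6^n is non-zero, the ratio tends to 6.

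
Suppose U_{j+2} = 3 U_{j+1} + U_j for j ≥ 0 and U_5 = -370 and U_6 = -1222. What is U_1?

Rearranging, U_{j-2} = U_j - 3 U_{j-1}.
U_4 = -1222 - 3*(-370) = -112
U_3 = -370 - 3*(-112) = -34
U_2 = -112 - 3*(-34) = -10
U_1 = -34 - 3*(-10) = -4

-4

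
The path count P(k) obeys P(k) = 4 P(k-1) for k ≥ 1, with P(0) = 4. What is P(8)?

P(1) = 4*4 = 16
P(2) = 4*16 = 64
P(3) = 4*64 = 256
P(4) = 4*256 = 1024
P(5) = 4*1024 = 4096
P(6) = 4*4096 = 16384
P(7) = 4*16384 = 65536
P(8) = 4*65536 = 262144

262144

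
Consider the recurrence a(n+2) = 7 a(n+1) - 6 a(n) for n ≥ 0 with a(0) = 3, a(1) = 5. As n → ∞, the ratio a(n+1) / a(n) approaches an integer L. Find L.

The characteristic equation is r^2 - 7r + 6 = 0, which factors as (r - 6)(r - 1) = 0.
So the roots are 6 and 1. Since |6| > |1| and the coefficient of 6^n is non-zero, the ratio tends to 6.

6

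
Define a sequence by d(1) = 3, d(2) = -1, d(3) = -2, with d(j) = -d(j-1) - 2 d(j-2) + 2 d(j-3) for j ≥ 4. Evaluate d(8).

d(4) = -(-2) - 2(-1) + 2(3) = 10
d(5) = -10 - 2(-2) + 2(-1) = -8
d(6) = -(-8) - 2(10) + 2(-2) = -16
d(7) = -(-16) - 2(-8) + 2(10) = 52
d(8) = -52 - 2(-16) + 2(-8) = -36

-36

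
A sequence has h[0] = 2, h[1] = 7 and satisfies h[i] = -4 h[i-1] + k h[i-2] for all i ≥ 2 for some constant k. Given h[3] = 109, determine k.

h[2] = -28 + 2k
h[3] = 112 - k
So 112 - k = 109, giving k = 3.

3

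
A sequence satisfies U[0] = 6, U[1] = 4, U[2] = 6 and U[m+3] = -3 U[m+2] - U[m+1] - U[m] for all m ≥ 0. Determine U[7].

U[3] = -3·6 - 4 - 6 = -28
U[4] = -3·(-28) - 6 - 4 = 74
U[5] = -3·74 - (-28) - 6 = -200
U[6] = -3·(-200) - 74 - (-28) = 554
U[7] = -3·554 - (-200) - 74 = -1536

-1536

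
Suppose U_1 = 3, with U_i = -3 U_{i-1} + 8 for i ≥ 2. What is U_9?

U_2 = -3·3 + 8 = -1
U_3 = -3·(-1) + 8 = 11
U_4 = -3·11 + 8 = -25
U_5 = -3·(-25) + 8 = 83
U_6 = -3·83 + 8 = -241
U_7 = -3·(-241) + 8 = 731
U_8 = -3·731 + 8 = -2185
U_9 = -3·(-2185) + 8 = 6563

6563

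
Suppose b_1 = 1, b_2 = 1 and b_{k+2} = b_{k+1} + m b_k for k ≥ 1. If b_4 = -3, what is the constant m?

-2

b_3 = 1 + m
b_4 = 1 + 2m
So 1 + 2m = -3, giving m = -2.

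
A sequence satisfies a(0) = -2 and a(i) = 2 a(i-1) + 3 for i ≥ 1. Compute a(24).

16777213

The fixed point is 3/(1 - 2) = -3, so a(i) + 3 = 2(a(i-1) + 3).
Hence a(i) = 1·2^i - 3.
a(24) = 1·2^{24} - 3 = 1·16777216 - 3 = 16777213.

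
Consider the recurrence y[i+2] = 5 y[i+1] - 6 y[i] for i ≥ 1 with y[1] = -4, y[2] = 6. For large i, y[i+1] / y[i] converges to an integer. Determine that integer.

3

The characteristic equation is r^2 - 5r + 6 = 0, which factors as (r - 3)(r - 2) = 0.
So the roots are 3 and 2. Since |3| > |2| and the coefficient of 3^i is non-zero, the ratio tends to 3.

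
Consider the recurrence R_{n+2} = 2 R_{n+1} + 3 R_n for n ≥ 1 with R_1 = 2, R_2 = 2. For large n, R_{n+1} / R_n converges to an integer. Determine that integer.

3

The characteristic equation is r^2 - 2r - 3 = 0, which factors as (r - 3)(r + 1) = 0.
So the roots are 3 and -1. Since |3| > |-1| and the coefficient of 3^n is non-zero, the ratio tends to 3.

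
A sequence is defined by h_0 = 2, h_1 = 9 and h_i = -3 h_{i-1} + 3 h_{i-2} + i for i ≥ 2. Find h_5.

1208

h_2 = -3*9 + 3*2 + 2 = -19
h_3 = -3*(-19) + 3*9 + 3 = 87
h_4 = -3*87 + 3*(-19) + 4 = -314
h_5 = -3*(-314) + 3*87 + 5 = 1208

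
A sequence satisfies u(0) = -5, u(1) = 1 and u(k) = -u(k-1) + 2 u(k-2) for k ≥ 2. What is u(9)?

u(2) = -1 + 2·(-5) = -11
u(3) = -(-11) + 2·1 = 13
u(4) = -13 + 2·(-11) = -35
u(5) = -(-35) + 2·13 = 61
u(6) = -61 + 2·(-35) = -131
u(7) = -(-131) + 2·61 = 253
u(8) = -253 + 2·(-131) = -515
u(9) = -(-515) + 2·253 = 1021

1021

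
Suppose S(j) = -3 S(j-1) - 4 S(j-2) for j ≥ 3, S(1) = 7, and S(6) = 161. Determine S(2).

-7

Let S(2) = w.
S(3) = -28 - 3w
S(4) = 84 + 5w
S(5) = -140 - 3w
S(6) = 84 - 11w
So 84 - 11w = 161, giving w = -7.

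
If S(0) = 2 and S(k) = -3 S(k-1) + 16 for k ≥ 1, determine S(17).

The fixed point is 16/(1 + 3) = 4, so S(k) - 4 = -3(S(k-1) - 4).
Hence S(k) = -2·(-3)^k + 4.
S(17) = -2·(-3)^{17} + 4 = -2·-129140163 + 4 = 258280330.

258280330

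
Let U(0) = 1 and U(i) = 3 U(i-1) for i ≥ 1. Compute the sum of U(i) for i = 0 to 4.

121

U(1) = 3*1 = 3
U(2) = 3*3 = 9
U(3) = 3*9 = 27
U(4) = 3*27 = 81
Sum = 1 + 3 + 9 + 27 + 81 = 121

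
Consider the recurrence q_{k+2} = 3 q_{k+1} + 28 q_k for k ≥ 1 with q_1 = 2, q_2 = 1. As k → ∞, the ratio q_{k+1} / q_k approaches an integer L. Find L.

7

The characteristic equation is r^2 - 3r - 28 = 0, which factors as (r - 7)(r + 4) = 0.
So the roots are 7 and -4. Since |7| > |-4| and the coefficient of 7^k is non-zero, the ratio tends to 7.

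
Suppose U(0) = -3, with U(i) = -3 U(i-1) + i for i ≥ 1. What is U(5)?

U(1) = -3·(-3) + 1 = 10
U(2) = -3·10 + 2 = -28
U(3) = -3·(-28) + 3 = 87
U(4) = -3·87 + 4 = -257
U(5) = -3·(-257) + 5 = 776

776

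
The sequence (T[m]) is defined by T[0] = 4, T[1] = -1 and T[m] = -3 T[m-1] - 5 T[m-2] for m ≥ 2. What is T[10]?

-14267

T[2] = -3·(-1) - 5·4 = -17
T[3] = -3·(-17) - 5·(-1) = 56
T[4] = -3·56 - 5·(-17) = -83
T[5] = -3·(-83) - 5·56 = -31
T[6] = -3·(-31) - 5·(-83) = 508
T[7] = -3·508 - 5·(-31) = -1369
T[8] = -3·(-1369) - 5·508 = 1567
T[9] = -3·1567 - 5·(-1369) = 2144
T[10] = -3·2144 - 5·1567 = -14267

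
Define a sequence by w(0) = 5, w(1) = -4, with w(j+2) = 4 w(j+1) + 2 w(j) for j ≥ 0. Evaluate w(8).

w(2) = 4(-4) + 2(5) = -6
w(3) = 4(-6) + 2(-4) = -32
w(4) = 4(-32) + 2(-6) = -140
w(5) = 4(-140) + 2(-32) = -624
w(6) = 4(-624) + 2(-140) = -2776
w(7) = 4(-2776) + 2(-624) = -12352
w(8) = 4(-12352) + 2(-2776) = -54960

-54960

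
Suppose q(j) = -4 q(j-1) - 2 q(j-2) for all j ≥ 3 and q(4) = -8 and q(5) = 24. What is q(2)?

-4

Rearranging, q(j-2) = (q(j) + 4 q(j-1)) / -2.
q(3) = (24 + 4*(-8)) / -2 = -8/-2 = 4
q(2) = (-8 + 4*4) / -2 = 8/-2 = -4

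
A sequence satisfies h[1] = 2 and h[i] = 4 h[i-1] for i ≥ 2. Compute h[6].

h[2] = 4(2) = 8
h[3] = 4(8) = 32
h[4] = 4(32) = 128
h[5] = 4(128) = 512
h[6] = 4(512) = 2048

2048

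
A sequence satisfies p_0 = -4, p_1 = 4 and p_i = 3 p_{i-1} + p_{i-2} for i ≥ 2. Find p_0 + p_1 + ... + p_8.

15704

p_2 = 3·4 + (-4) = 8
p_3 = 3·8 + 4 = 28
p_4 = 3·28 + 8 = 92
p_5 = 3·92 + 28 = 304
p_6 = 3·304 + 92 = 1004
p_7 = 3·1004 + 304 = 3316
p_8 = 3·3316 + 1004 = 10952
Sum = (-4) + 4 + 8 + 28 + 92 + 304 + 1004 + 3316 + 10952 = 15704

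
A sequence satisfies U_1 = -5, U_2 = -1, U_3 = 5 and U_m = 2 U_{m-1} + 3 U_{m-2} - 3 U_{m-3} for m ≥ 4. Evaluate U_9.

3443

U_4 = 2(5) + 3(-1) - 3(-5) = 22
U_5 = 2(22) + 3(5) - 3(-1) = 62
U_6 = 2(62) + 3(22) - 3(5) = 175
U_7 = 2(175) + 3(62) - 3(22) = 470
U_8 = 2(470) + 3(175) - 3(62) = 1279
U_9 = 2(1279) + 3(470) - 3(175) = 3443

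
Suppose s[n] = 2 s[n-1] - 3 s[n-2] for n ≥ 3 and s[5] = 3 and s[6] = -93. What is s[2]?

Rearranging, s[n-2] = (s[n] - 2 s[n-1]) / -3.
s[4] = (-93 - 2*3) / -3 = -99/-3 = 33
s[3] = (3 - 2*33) / -3 = -63/-3 = 21
s[2] = (33 - 2*21) / -3 = -9/-3 = 3

3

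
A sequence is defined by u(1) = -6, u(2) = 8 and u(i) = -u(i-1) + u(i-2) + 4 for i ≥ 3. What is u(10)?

u(3) = -8 + (-6) + 4 = -10
u(4) = -(-10) + 8 + 4 = 22
u(5) = -22 + (-10) + 4 = -28
u(6) = -(-28) + 22 + 4 = 54
u(7) = -54 + (-28) + 4 = -78
u(8) = -(-78) + 54 + 4 = 136
u(9) = -136 + (-78) + 4 = -210
u(10) = -(-210) + 136 + 4 = 350

350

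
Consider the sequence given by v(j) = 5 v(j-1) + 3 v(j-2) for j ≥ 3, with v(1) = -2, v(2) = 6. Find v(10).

v(3) = 5·6 + 3·(-2) = 24
v(4) = 5·24 + 3·6 = 138
v(5) = 5·138 + 3·24 = 762
v(6) = 5·762 + 3·138 = 4224
v(7) = 5·4224 + 3·762 = 23406
v(8) = 5·23406 + 3·4224 = 129702
v(9) = 5·129702 + 3·23406 = 718728
v(10) = 5·718728 + 3·129702 = 3982746

3982746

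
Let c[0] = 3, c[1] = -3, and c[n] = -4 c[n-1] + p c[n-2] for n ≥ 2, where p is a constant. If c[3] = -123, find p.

5

c[2] = 12 + 3p
c[3] = -48 - 15p
So -48 - 15p = -123, giving p = 5.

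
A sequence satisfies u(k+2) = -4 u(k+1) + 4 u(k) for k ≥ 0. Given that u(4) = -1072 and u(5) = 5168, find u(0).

Rearranging, u(k-2) = (u(k) + 4 u(k-1)) / 4.
u(3) = (5168 + 4·(-1072)) / 4 = 880/4 = 220
u(2) = (-1072 + 4·220) / 4 = -192/4 = -48
u(1) = (220 + 4·(-48)) / 4 = 28/4 = 7
u(0) = (-48 + 4·7) / 4 = -20/4 = -5

-5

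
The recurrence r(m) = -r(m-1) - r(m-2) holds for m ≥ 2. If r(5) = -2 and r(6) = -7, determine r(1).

Rearranging, r(m-2) = -(r(m) + r(m-1)).
r(4) = -(-7 + (-2)) = 9
r(3) = -(-2 + 9) = -7
r(2) = -(9 + (-7)) = -2
r(1) = -(-7 + (-2)) = 9

9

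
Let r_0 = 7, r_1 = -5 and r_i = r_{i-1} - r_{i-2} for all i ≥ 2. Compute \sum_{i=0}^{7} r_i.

2

r_2 = (-5) - 7 = -12
r_3 = (-12) - (-5) = -7
r_4 = (-7) - (-12) = 5
r_5 = 5 - (-7) = 12
r_6 = 12 - 5 = 7
r_7 = 7 - 12 = -5
Sum = 7 + (-5) + (-12) + (-7) + 5 + 12 + 7 + (-5) = 2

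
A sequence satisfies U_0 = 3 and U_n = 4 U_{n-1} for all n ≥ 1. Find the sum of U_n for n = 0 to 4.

1023

U_1 = 4·3 = 12
U_2 = 4·12 = 48
U_3 = 4·48 = 192
U_4 = 4·192 = 768
Sum = 3 + 12 + 48 + 192 + 768 = 1023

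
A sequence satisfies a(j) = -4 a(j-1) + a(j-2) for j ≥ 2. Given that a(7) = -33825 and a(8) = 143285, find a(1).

-5

Rearranging, a(j-2) = a(j) + 4 a(j-1).
a(6) = 143285 + 4·(-33825) = 7985
a(5) = -33825 + 4·7985 = -1885
a(4) = 7985 + 4·(-1885) = 445
a(3) = -1885 + 4·445 = -105
a(2) = 445 + 4·(-105) = 25
a(1) = -105 + 4·25 = -5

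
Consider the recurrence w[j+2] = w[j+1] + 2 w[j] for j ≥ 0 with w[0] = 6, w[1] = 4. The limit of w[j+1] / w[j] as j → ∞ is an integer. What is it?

The characteristic equation is r^2 - r - 2 = 0, which factors as (r - 2)(r + 1) = 0.
So the roots are 2 and -1. Since |2| > |-1| and the coefficient of 2^j is non-zero, the ratio tends to 2.

2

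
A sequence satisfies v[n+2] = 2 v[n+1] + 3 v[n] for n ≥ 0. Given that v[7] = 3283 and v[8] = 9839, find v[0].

-1

Rearranging, v[n-2] = (v[n] - 2 v[n-1]) / 3.
v[6] = (9839 - 2*3283) / 3 = 3273/3 = 1091
v[5] = (3283 - 2*1091) / 3 = 1101/3 = 367
v[4] = (1091 - 2*367) / 3 = 357/3 = 119
v[3] = (367 - 2*119) / 3 = 129/3 = 43
v[2] = (119 - 2*43) / 3 = 33/3 = 11
v[1] = (43 - 2*11) / 3 = 21/3 = 7
v[0] = (11 - 2*7) / 3 = -3/3 = -1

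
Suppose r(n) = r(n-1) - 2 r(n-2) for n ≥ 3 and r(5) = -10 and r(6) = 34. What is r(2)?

Rearranging, r(n-2) = (r(n) - r(n-1)) / -2.
r(4) = (34 - (-10)) / -2 = 44/-2 = -22
r(3) = (-10 - (-22)) / -2 = 12/-2 = -6
r(2) = (-22 - (-6)) / -2 = -16/-2 = 8

8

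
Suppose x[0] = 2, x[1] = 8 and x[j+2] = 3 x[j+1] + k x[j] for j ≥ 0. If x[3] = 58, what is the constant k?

x[2] = 24 + 2k
x[3] = 72 + 14k
So 72 + 14k = 58, giving k = -1.

-1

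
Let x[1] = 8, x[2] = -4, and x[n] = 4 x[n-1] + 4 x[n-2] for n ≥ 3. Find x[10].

662528

x[3] = 4(-4) + 4(8) = 16
x[4] = 4(16) + 4(-4) = 48
x[5] = 4(48) + 4(16) = 256
x[6] = 4(256) + 4(48) = 1216
x[7] = 4(1216) + 4(256) = 5888
x[8] = 4(5888) + 4(1216) = 28416
x[9] = 4(28416) + 4(5888) = 137216
x[10] = 4(137216) + 4(28416) = 662528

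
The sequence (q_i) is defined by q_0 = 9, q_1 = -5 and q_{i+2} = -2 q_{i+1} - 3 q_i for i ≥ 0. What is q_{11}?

q_2 = -2·(-5) - 3·9 = -17
q_3 = -2·(-17) - 3·(-5) = 49
q_4 = -2·49 - 3·(-17) = -47
q_5 = -2·(-47) - 3·49 = -53
q_6 = -2·(-53) - 3·(-47) = 247
q_7 = -2·247 - 3·(-53) = -335
q_8 = -2·(-335) - 3·247 = -71
q_9 = -2·(-71) - 3·(-335) = 1147
q_{10} = -2·1147 - 3·(-71) = -2081
q_{11} = -2·(-2081) - 3·1147 = 721

721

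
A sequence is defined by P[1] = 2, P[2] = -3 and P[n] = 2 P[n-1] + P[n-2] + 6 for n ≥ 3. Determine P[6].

P[3] = 2*(-3) + 2 + 6 = 2
P[4] = 2*2 + (-3) + 6 = 7
P[5] = 2*7 + 2 + 6 = 22
P[6] = 2*22 + 7 + 6 = 57

57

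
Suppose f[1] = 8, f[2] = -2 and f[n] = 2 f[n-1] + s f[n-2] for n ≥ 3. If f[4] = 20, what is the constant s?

f[3] = -4 + 8s
f[4] = -8 + 14s
So -8 + 14s = 20, giving s = 2.

2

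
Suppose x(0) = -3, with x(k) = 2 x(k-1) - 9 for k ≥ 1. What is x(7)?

-1527

x(1) = 2·(-3) - 9 = -15
x(2) = 2·(-15) - 9 = -39
x(3) = 2·(-39) - 9 = -87
x(4) = 2·(-87) - 9 = -183
x(5) = 2·(-183) - 9 = -375
x(6) = 2·(-375) - 9 = -759
x(7) = 2·(-759) - 9 = -1527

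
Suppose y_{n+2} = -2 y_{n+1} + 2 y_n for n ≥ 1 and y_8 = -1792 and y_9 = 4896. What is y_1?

2

Rearranging, y_{n-2} = (y_n + 2 y_{n-1}) / 2.
y_7 = (4896 + 2·(-1792)) / 2 = 1312/2 = 656
y_6 = (-1792 + 2·656) / 2 = -480/2 = -240
y_5 = (656 + 2·(-240)) / 2 = 176/2 = 88
y_4 = (-240 + 2·88) / 2 = -64/2 = -32
y_3 = (88 + 2·(-32)) / 2 = 24/2 = 12
y_2 = (-32 + 2·12) / 2 = -8/2 = -4
y_1 = (12 + 2·(-4)) / 2 = 4/2 = 2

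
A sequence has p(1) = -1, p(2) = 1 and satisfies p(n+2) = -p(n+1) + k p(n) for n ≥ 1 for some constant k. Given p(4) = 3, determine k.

1

p(3) = -1 - k
p(4) = 1 + 2k
So 1 + 2k = 3, giving k = 1.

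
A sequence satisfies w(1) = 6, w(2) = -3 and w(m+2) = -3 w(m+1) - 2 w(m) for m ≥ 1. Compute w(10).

w(3) = -3*(-3) - 2*6 = -3
w(4) = -3*(-3) - 2*(-3) = 15
w(5) = -3*15 - 2*(-3) = -39
w(6) = -3*(-39) - 2*15 = 87
w(7) = -3*87 - 2*(-39) = -183
w(8) = -3*(-183) - 2*87 = 375
w(9) = -3*375 - 2*(-183) = -759
w(10) = -3*(-759) - 2*375 = 1527

1527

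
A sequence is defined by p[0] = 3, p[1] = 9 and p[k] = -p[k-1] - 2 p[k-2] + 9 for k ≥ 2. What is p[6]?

p[2] = -9 - 2·3 + 9 = -6
p[3] = -(-6) - 2·9 + 9 = -3
p[4] = -(-3) - 2·(-6) + 9 = 24
p[5] = -24 - 2·(-3) + 9 = -9
p[6] = -(-9) - 2·24 + 9 = -30

-30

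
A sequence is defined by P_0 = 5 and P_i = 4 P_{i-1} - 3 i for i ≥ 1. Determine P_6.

15026

P_1 = 4·5 - 3 = 17
P_2 = 4·17 - 6 = 62
P_3 = 4·62 - 9 = 239
P_4 = 4·239 - 12 = 944
P_5 = 4·944 - 15 = 3761
P_6 = 4·3761 - 18 = 15026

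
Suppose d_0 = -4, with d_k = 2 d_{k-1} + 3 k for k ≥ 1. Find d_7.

229

d_1 = 2(-4) + 3 = -5
d_2 = 2(-5) + 6 = -4
d_3 = 2(-4) + 9 = 1
d_4 = 2(1) + 12 = 14
d_5 = 2(14) + 15 = 43
d_6 = 2(43) + 18 = 104
d_7 = 2(104) + 21 = 229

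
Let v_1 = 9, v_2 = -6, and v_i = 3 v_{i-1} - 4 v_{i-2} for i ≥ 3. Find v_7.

v_3 = 3*(-6) - 4*9 = -54
v_4 = 3*(-54) - 4*(-6) = -138
v_5 = 3*(-138) - 4*(-54) = -198
v_6 = 3*(-198) - 4*(-138) = -42
v_7 = 3*(-42) - 4*(-198) = 666

666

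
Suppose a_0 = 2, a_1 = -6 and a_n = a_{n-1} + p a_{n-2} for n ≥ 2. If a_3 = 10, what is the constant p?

-4

a_2 = -6 + 2p
a_3 = -6 - 4p
So -6 - 4p = 10, giving p = -4.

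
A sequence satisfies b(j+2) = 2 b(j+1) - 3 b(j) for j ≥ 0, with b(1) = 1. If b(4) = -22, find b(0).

Let b(0) = v.
b(2) = 2 - 3v
b(3) = 1 - 6v
b(4) = -4 - 3v
So -4 - 3v = -22, giving v = 6.

6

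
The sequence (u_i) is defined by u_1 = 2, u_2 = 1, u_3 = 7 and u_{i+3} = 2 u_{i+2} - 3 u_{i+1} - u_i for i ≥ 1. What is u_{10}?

u_4 = 2·7 - 3·1 - 2 = 9
u_5 = 2·9 - 3·7 - 1 = -4
u_6 = 2·(-4) - 3·9 - 7 = -42
u_7 = 2·(-42) - 3·(-4) - 9 = -81
u_8 = 2·(-81) - 3·(-42) - (-4) = -32
u_9 = 2·(-32) - 3·(-81) - (-42) = 221
u_{10} = 2·221 - 3·(-32) - (-81) = 619

619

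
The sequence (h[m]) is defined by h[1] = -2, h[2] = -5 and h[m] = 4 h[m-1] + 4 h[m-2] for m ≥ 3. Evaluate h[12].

h[3] = 4(-5) + 4(-2) = -28
h[4] = 4(-28) + 4(-5) = -132
h[5] = 4(-132) + 4(-28) = -640
h[6] = 4(-640) + 4(-132) = -3088
h[7] = 4(-3088) + 4(-640) = -14912
h[8] = 4(-14912) + 4(-3088) = -72000
h[9] = 4(-72000) + 4(-14912) = -347648
h[10] = 4(-347648) + 4(-72000) = -1678592
h[11] = 4(-1678592) + 4(-347648) = -8104960
h[12] = 4(-8104960) + 4(-1678592) = -39134208

-39134208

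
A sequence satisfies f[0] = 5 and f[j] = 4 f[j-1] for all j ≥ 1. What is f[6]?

f[1] = 4·5 = 20
f[2] = 4·20 = 80
f[3] = 4·80 = 320
f[4] = 4·320 = 1280
f[5] = 4·1280 = 5120
f[6] = 4·5120 = 20480

20480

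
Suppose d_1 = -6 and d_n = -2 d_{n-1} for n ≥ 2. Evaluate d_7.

-384

d_2 = -2(-6) = 12
d_3 = -2(12) = -24
d_4 = -2(-24) = 48
d_5 = -2(48) = -96
d_6 = -2(-96) = 192
d_7 = -2(192) = -384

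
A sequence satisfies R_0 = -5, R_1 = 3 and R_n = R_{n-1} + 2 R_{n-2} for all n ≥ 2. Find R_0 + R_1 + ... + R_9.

R_2 = 3 + 2*(-5) = -7
R_3 = (-7) + 2*3 = -1
R_4 = (-1) + 2*(-7) = -15
R_5 = (-15) + 2*(-1) = -17
R_6 = (-17) + 2*(-15) = -47
R_7 = (-47) + 2*(-17) = -81
R_8 = (-81) + 2*(-47) = -175
R_9 = (-175) + 2*(-81) = -337
Sum = (-5) + 3 + (-7) + (-1) + (-15) + (-17) + (-47) + (-81) + (-175) + (-337) = -682

-682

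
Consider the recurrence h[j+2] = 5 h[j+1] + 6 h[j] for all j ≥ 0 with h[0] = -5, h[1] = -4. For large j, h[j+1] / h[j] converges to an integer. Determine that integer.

6

The characteristic equation is r^2 - 5r - 6 = 0, which factors as (r - 6)(r + 1) = 0.
So the roots are 6 and -1. Since |6| > |-1| and the coefficient of 6^j is non-zero, the ratio tends to 6.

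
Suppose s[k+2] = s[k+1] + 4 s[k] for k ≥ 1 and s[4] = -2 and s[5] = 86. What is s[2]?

-6

Rearranging, s[k-2] = (s[k] - s[k-1]) / 4.
s[3] = (86 - (-2)) / 4 = 88/4 = 22
s[2] = (-2 - 22) / 4 = -24/4 = -6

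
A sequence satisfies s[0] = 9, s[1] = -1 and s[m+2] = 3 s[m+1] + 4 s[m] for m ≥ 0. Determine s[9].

419423

s[2] = 3·(-1) + 4·9 = 33
s[3] = 3·33 + 4·(-1) = 95
s[4] = 3·95 + 4·33 = 417
s[5] = 3·417 + 4·95 = 1631
s[6] = 3·1631 + 4·417 = 6561
s[7] = 3·6561 + 4·1631 = 26207
s[8] = 3·26207 + 4·6561 = 104865
s[9] = 3·104865 + 4·26207 = 419423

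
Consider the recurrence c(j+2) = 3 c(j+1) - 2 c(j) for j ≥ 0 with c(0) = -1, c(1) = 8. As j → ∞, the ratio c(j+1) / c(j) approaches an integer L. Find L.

The characteristic equation is r^2 - 3r + 2 = 0, which factors as (r - 2)(r - 1) = 0.
So the roots are 2 and 1. Since |2| > |1| and the coefficient of 2^j is non-zero, the ratio tends to 2.

2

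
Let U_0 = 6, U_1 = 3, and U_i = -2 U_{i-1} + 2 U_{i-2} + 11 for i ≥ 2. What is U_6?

U_2 = -2*3 + 2*6 + 11 = 17
U_3 = -2*17 + 2*3 + 11 = -17
U_4 = -2*(-17) + 2*17 + 11 = 79
U_5 = -2*79 + 2*(-17) + 11 = -181
U_6 = -2*(-181) + 2*79 + 11 = 531

531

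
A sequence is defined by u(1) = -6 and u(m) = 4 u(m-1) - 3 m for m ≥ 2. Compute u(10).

-2184522

u(2) = 4(-6) - 6 = -30
u(3) = 4(-30) - 9 = -129
u(4) = 4(-129) - 12 = -528
u(5) = 4(-528) - 15 = -2127
u(6) = 4(-2127) - 18 = -8526
u(7) = 4(-8526) - 21 = -34125
u(8) = 4(-34125) - 24 = -136524
u(9) = 4(-136524) - 27 = -546123
u(10) = 4(-546123) - 30 = -2184522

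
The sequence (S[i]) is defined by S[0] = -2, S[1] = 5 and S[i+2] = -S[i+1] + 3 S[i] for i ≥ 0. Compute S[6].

S[2] = -5 + 3(-2) = -11
S[3] = -(-11) + 3(5) = 26
S[4] = -26 + 3(-11) = -59
S[5] = -(-59) + 3(26) = 137
S[6] = -137 + 3(-59) = -314

-314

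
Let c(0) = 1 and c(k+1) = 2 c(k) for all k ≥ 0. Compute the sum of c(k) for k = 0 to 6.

c(1) = 2(1) = 2
c(2) = 2(2) = 4
c(3) = 2(4) = 8
c(4) = 2(8) = 16
c(5) = 2(16) = 32
c(6) = 2(32) = 64
Sum = 1 + 2 + 4 + 8 + 16 + 32 + 64 = 127

127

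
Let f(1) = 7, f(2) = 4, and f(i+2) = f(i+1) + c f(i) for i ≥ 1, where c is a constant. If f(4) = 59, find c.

f(3) = 4 + 7c
f(4) = 4 + 11c
So 4 + 11c = 59, giving c = 5.

5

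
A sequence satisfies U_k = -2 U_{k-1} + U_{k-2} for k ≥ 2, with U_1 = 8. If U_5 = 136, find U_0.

Let U_0 = z.
U_2 = -16 + z
U_3 = 40 - 2z
U_4 = -96 + 5z
U_5 = 232 - 12z
So 232 - 12z = 136, giving z = 8.

8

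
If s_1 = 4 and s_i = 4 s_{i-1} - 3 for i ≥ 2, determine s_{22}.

13194139533313

The fixed point is -3/(1 - 4) = 1, so s_i - 1 = 4(s_{i-1} - 1).
Hence s_i = 3·4^{i-1} + 1.
s_{22} = 3·4^{21} + 1 = 3·4398046511104 + 1 = 13194139533313.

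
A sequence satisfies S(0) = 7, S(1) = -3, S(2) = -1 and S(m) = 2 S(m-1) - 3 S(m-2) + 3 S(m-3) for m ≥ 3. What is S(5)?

13

S(3) = 2*(-1) - 3*(-3) + 3*7 = 28
S(4) = 2*28 - 3*(-1) + 3*(-3) = 50
S(5) = 2*50 - 3*28 + 3*(-1) = 13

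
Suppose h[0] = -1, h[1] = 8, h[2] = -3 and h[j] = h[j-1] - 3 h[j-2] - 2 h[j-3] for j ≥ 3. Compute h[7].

112

h[3] = (-3) - 3·8 - 2·(-1) = -25
h[4] = (-25) - 3·(-3) - 2·8 = -32
h[5] = (-32) - 3·(-25) - 2·(-3) = 49
h[6] = 49 - 3·(-32) - 2·(-25) = 195
h[7] = 195 - 3·49 - 2·(-32) = 112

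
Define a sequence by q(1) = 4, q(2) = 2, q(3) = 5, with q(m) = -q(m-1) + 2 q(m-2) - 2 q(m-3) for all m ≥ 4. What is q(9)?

475

q(4) = -5 + 2(2) - 2(4) = -9
q(5) = -(-9) + 2(5) - 2(2) = 15
q(6) = -15 + 2(-9) - 2(5) = -43
q(7) = -(-43) + 2(15) - 2(-9) = 91
q(8) = -91 + 2(-43) - 2(15) = -207
q(9) = -(-207) + 2(91) - 2(-43) = 475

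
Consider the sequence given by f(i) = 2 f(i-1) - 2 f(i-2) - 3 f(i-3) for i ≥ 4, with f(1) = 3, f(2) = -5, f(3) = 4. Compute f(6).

f(4) = 2*4 - 2*(-5) - 3*3 = 9
f(5) = 2*9 - 2*4 - 3*(-5) = 25
f(6) = 2*25 - 2*9 - 3*4 = 20

20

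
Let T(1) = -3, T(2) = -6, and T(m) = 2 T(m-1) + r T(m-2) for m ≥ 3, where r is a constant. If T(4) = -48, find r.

T(3) = -12 - 3r
T(4) = -24 - 12r
So -24 - 12r = -48, giving r = 2.

2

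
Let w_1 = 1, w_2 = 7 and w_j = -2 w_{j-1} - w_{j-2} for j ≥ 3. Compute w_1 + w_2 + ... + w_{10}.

40

w_3 = -2·7 - 1 = -15
w_4 = -2·(-15) - 7 = 23
w_5 = -2·23 - (-15) = -31
w_6 = -2·(-31) - 23 = 39
w_7 = -2·39 - (-31) = -47
w_8 = -2·(-47) - 39 = 55
w_9 = -2·55 - (-47) = -63
w_{10} = -2·(-63) - 55 = 71
Sum = 1 + 7 + (-15) + 23 + (-31) + 39 + (-47) + 55 + (-63) + 71 = 40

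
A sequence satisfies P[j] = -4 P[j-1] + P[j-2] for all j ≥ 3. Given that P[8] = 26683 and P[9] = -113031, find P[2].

Rearranging, P[j-2] = P[j] + 4 P[j-1].
P[7] = -113031 + 4(26683) = -6299
P[6] = 26683 + 4(-6299) = 1487
P[5] = -6299 + 4(1487) = -351
P[4] = 1487 + 4(-351) = 83
P[3] = -351 + 4(83) = -19
P[2] = 83 + 4(-19) = 7

7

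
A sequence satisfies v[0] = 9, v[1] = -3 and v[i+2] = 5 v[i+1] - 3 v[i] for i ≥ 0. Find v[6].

v[2] = 5(-3) - 3(9) = -42
v[3] = 5(-42) - 3(-3) = -201
v[4] = 5(-201) - 3(-42) = -879
v[5] = 5(-879) - 3(-201) = -3792
v[6] = 5(-3792) - 3(-879) = -16323

-16323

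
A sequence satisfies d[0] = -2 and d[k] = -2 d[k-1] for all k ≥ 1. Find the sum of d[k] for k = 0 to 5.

42

d[1] = -2*(-2) = 4
d[2] = -2*4 = -8
d[3] = -2*(-8) = 16
d[4] = -2*16 = -32
d[5] = -2*(-32) = 64
Sum = (-2) + 4 + (-8) + 16 + (-32) + 64 = 42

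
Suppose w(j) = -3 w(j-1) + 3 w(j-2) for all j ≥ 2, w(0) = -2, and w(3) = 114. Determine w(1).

Let w(1) = x.
w(2) = -6 - 3x
w(3) = 18 + 12x
So 18 + 12x = 114, giving x = 8.

8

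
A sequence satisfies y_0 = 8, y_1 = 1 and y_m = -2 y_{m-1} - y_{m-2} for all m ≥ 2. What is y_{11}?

y_2 = -2*1 - 8 = -10
y_3 = -2*(-10) - 1 = 19
y_4 = -2*19 - (-10) = -28
y_5 = -2*(-28) - 19 = 37
y_6 = -2*37 - (-28) = -46
y_7 = -2*(-46) - 37 = 55
y_8 = -2*55 - (-46) = -64
y_9 = -2*(-64) - 55 = 73
y_{10} = -2*73 - (-64) = -82
y_{11} = -2*(-82) - 73 = 91

91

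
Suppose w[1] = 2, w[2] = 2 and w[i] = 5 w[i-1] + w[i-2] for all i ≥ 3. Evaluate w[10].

w[3] = 5(2) + 2 = 12
w[4] = 5(12) + 2 = 62
w[5] = 5(62) + 12 = 322
w[6] = 5(322) + 62 = 1672
w[7] = 5(1672) + 322 = 8682
w[8] = 5(8682) + 1672 = 45082
w[9] = 5(45082) + 8682 = 234092
w[10] = 5(234092) + 45082 = 1215542

1215542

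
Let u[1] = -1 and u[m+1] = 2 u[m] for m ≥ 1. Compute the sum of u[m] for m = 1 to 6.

-63

u[2] = 2(-1) = -2
u[3] = 2(-2) = -4
u[4] = 2(-4) = -8
u[5] = 2(-8) = -16
u[6] = 2(-16) = -32
Sum = (-1) + (-2) + (-4) + (-8) + (-16) + (-32) = -63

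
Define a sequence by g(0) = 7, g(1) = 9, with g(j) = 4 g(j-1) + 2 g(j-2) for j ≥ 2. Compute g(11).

g(2) = 4·9 + 2·7 = 50
g(3) = 4·50 + 2·9 = 218
g(4) = 4·218 + 2·50 = 972
g(5) = 4·972 + 2·218 = 4324
g(6) = 4·4324 + 2·972 = 19240
g(7) = 4·19240 + 2·4324 = 85608
g(8) = 4·85608 + 2·19240 = 380912
g(9) = 4·380912 + 2·85608 = 1694864
g(10) = 4·1694864 + 2·380912 = 7541280
g(11) = 4·7541280 + 2·1694864 = 33554848

33554848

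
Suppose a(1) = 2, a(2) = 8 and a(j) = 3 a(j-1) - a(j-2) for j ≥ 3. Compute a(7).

1042

a(3) = 3·8 - 2 = 22
a(4) = 3·22 - 8 = 58
a(5) = 3·58 - 22 = 152
a(6) = 3·152 - 58 = 398
a(7) = 3·398 - 152 = 1042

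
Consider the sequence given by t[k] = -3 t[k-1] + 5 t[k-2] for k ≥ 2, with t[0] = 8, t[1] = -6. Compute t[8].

275522

t[2] = -3·(-6) + 5·8 = 58
t[3] = -3·58 + 5·(-6) = -204
t[4] = -3·(-204) + 5·58 = 902
t[5] = -3·902 + 5·(-204) = -3726
t[6] = -3·(-3726) + 5·902 = 15688
t[7] = -3·15688 + 5·(-3726) = -65694
t[8] = -3·(-65694) + 5·15688 = 275522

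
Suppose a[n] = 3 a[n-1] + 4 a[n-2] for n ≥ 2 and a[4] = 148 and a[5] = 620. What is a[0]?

Rearranging, a[n-2] = (a[n] - 3 a[n-1]) / 4.
a[3] = (620 - 3·148) / 4 = 176/4 = 44
a[2] = (148 - 3·44) / 4 = 16/4 = 4
a[1] = (44 - 3·4) / 4 = 32/4 = 8
a[0] = (4 - 3·8) / 4 = -20/4 = -5

-5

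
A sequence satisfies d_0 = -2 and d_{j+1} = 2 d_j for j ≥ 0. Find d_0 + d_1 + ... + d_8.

d_1 = 2·(-2) = -4
d_2 = 2·(-4) = -8
d_3 = 2·(-8) = -16
d_4 = 2·(-16) = -32
d_5 = 2·(-32) = -64
d_6 = 2·(-64) = -128
d_7 = 2·(-128) = -256
d_8 = 2·(-256) = -512
Sum = (-2) + (-4) + (-8) + (-16) + (-32) + (-64) + (-128) + (-256) + (-512) = -1022

-1022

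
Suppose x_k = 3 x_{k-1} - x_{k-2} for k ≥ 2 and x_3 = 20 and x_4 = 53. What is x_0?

-4

Rearranging, x_{k-2} = -(x_k - 3 x_{k-1}).
x_2 = -(53 - 3·20) = 7
x_1 = -(20 - 3·7) = 1
x_0 = -(7 - 3·1) = -4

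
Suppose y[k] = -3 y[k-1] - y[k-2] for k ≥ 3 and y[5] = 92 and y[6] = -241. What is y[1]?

Rearranging, y[k-2] = -(y[k] + 3 y[k-1]).
y[4] = -(-241 + 3(92)) = -35
y[3] = -(92 + 3(-35)) = 13
y[2] = -(-35 + 3(13)) = -4
y[1] = -(13 + 3(-4)) = -1

-1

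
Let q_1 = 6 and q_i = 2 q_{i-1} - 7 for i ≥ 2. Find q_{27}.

The fixed point is -7/(1 - 2) = 7, so q_i - 7 = 2(q_{i-1} - 7).
Hence q_i = -1·2^{i-1} + 7.
q_{27} = -1·2^{26} + 7 = -1·67108864 + 7 = -67108857.

-67108857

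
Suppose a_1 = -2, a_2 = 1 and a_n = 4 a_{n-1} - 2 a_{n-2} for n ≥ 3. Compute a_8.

a_3 = 4*1 - 2*(-2) = 8
a_4 = 4*8 - 2*1 = 30
a_5 = 4*30 - 2*8 = 104
a_6 = 4*104 - 2*30 = 356
a_7 = 4*356 - 2*104 = 1216
a_8 = 4*1216 - 2*356 = 4152

4152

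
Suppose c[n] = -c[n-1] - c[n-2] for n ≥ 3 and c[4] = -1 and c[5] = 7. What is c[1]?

-1

Rearranging, c[n-2] = -(c[n] + c[n-1]).
c[3] = -(7 + (-1)) = -6
c[2] = -(-1 + (-6)) = 7
c[1] = -(-6 + 7) = -1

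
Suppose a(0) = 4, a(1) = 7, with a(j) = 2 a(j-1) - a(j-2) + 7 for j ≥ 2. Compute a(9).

a(2) = 2·7 - 4 + 7 = 17
a(3) = 2·17 - 7 + 7 = 34
a(4) = 2·34 - 17 + 7 = 58
a(5) = 2·58 - 34 + 7 = 89
a(6) = 2·89 - 58 + 7 = 127
a(7) = 2·127 - 89 + 7 = 172
a(8) = 2·172 - 127 + 7 = 224
a(9) = 2·224 - 172 + 7 = 283

283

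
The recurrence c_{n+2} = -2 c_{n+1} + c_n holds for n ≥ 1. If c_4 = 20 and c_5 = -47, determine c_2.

6

Rearranging, c_{n-2} = c_n + 2 c_{n-1}.
c_3 = -47 + 2·20 = -7
c_2 = 20 + 2·(-7) = 6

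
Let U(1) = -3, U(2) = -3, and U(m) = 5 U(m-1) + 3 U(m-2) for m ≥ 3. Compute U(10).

U(3) = 5*(-3) + 3*(-3) = -24
U(4) = 5*(-24) + 3*(-3) = -129
U(5) = 5*(-129) + 3*(-24) = -717
U(6) = 5*(-717) + 3*(-129) = -3972
U(7) = 5*(-3972) + 3*(-717) = -22011
U(8) = 5*(-22011) + 3*(-3972) = -121971
U(9) = 5*(-121971) + 3*(-22011) = -675888
U(10) = 5*(-675888) + 3*(-121971) = -3745353

-3745353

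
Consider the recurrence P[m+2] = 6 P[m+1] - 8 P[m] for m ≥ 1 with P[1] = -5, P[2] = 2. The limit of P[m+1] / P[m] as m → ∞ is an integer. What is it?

The characteristic equation is r^2 - 6r + 8 = 0, which factors as (r - 4)(r - 2) = 0.
So the roots are 4 and 2. Since |4| > |2| and the coefficient of 4^m is non-zero, the ratio tends to 4.

4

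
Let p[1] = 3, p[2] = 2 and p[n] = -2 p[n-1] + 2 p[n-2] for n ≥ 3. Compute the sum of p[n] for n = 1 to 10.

-341

p[3] = -2(2) + 2(3) = 2
p[4] = -2(2) + 2(2) = 0
p[5] = -2(0) + 2(2) = 4
p[6] = -2(4) + 2(0) = -8
p[7] = -2(-8) + 2(4) = 24
p[8] = -2(24) + 2(-8) = -64
p[9] = -2(-64) + 2(24) = 176
p[10] = -2(176) + 2(-64) = -480
Sum = 3 + 2 + 2 + 0 + 4 + (-8) + 24 + (-64) + 176 + (-480) = -341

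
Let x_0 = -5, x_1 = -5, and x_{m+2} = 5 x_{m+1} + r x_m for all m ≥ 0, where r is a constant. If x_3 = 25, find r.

-5

x_2 = -25 - 5r
x_3 = -125 - 30r
So -125 - 30r = 25, giving r = -5.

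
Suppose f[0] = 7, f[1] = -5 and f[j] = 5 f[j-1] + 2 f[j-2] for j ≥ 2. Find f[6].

f[2] = 5·(-5) + 2·7 = -11
f[3] = 5·(-11) + 2·(-5) = -65
f[4] = 5·(-65) + 2·(-11) = -347
f[5] = 5·(-347) + 2·(-65) = -1865
f[6] = 5·(-1865) + 2·(-347) = -10019

-10019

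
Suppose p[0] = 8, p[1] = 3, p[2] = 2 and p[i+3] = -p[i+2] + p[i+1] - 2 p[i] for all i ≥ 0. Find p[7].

-123

p[3] = -2 + 3 - 2(8) = -15
p[4] = -(-15) + 2 - 2(3) = 11
p[5] = -11 + (-15) - 2(2) = -30
p[6] = -(-30) + 11 - 2(-15) = 71
p[7] = -71 + (-30) - 2(11) = -123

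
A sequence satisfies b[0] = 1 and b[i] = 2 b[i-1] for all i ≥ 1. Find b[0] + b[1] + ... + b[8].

b[1] = 2·1 = 2
b[2] = 2·2 = 4
b[3] = 2·4 = 8
b[4] = 2·8 = 16
b[5] = 2·16 = 32
b[6] = 2·32 = 64
b[7] = 2·64 = 128
b[8] = 2·128 = 256
Sum = 1 + 2 + 4 + 8 + 16 + 32 + 64 + 128 + 256 = 511

511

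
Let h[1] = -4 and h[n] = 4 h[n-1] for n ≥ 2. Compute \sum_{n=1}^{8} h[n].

-87380

h[2] = 4*(-4) = -16
h[3] = 4*(-16) = -64
h[4] = 4*(-64) = -256
h[5] = 4*(-256) = -1024
h[6] = 4*(-1024) = -4096
h[7] = 4*(-4096) = -16384
h[8] = 4*(-16384) = -65536
Sum = (-4) + (-16) + (-64) + (-256) + (-1024) + (-4096) + (-16384) + (-65536) = -87380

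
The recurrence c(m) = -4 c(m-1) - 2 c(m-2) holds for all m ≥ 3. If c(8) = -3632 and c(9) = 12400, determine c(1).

Rearranging, c(m-2) = (c(m) + 4 c(m-1)) / -2.
c(7) = (12400 + 4*(-3632)) / -2 = -2128/-2 = 1064
c(6) = (-3632 + 4*1064) / -2 = 624/-2 = -312
c(5) = (1064 + 4*(-312)) / -2 = -184/-2 = 92
c(4) = (-312 + 4*92) / -2 = 56/-2 = -28
c(3) = (92 + 4*(-28)) / -2 = -20/-2 = 10
c(2) = (-28 + 4*10) / -2 = 12/-2 = -6
c(1) = (10 + 4*(-6)) / -2 = -14/-2 = 7

7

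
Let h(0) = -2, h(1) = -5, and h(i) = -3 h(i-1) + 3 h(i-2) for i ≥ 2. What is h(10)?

h(2) = -3*(-5) + 3*(-2) = 9
h(3) = -3*9 + 3*(-5) = -42
h(4) = -3*(-42) + 3*9 = 153
h(5) = -3*153 + 3*(-42) = -585
h(6) = -3*(-585) + 3*153 = 2214
h(7) = -3*2214 + 3*(-585) = -8397
h(8) = -3*(-8397) + 3*2214 = 31833
h(9) = -3*31833 + 3*(-8397) = -120690
h(10) = -3*(-120690) + 3*31833 = 457569

457569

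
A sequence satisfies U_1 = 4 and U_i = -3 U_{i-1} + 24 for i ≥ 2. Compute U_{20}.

The fixed point is 24/(1 + 3) = 6, so U_i - 6 = -3(U_{i-1} - 6).
Hence U_i = -2·(-3)^{i-1} + 6.
U_{20} = -2·(-3)^{19} + 6 = -2·-1162261467 + 6 = 2324522940.

2324522940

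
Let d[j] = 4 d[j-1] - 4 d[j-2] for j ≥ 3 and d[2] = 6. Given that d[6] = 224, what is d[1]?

Let d[1] = y.
d[3] = 24 - 4y
d[4] = 72 - 16y
d[5] = 192 - 48y
d[6] = 480 - 128y
So 480 - 128y = 224, giving y = 2.

2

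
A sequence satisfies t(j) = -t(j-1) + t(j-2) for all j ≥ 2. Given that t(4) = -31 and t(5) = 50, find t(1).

7

Rearranging, t(j-2) = t(j) + t(j-1).
t(3) = 50 + (-31) = 19
t(2) = -31 + 19 = -12
t(1) = 19 + (-12) = 7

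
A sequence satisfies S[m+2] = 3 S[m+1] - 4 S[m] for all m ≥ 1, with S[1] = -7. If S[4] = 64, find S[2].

Let S[2] = y.
S[3] = 28 + 3y
S[4] = 84 + 5y
So 84 + 5y = 64, giving y = -4.

-4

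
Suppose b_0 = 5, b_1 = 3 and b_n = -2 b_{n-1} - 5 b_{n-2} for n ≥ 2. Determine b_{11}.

b_2 = -2*3 - 5*5 = -31
b_3 = -2*(-31) - 5*3 = 47
b_4 = -2*47 - 5*(-31) = 61
b_5 = -2*61 - 5*47 = -357
b_6 = -2*(-357) - 5*61 = 409
b_7 = -2*409 - 5*(-357) = 967
b_8 = -2*967 - 5*409 = -3979
b_9 = -2*(-3979) - 5*967 = 3123
b_{10} = -2*3123 - 5*(-3979) = 13649
b_{11} = -2*13649 - 5*3123 = -42913

-42913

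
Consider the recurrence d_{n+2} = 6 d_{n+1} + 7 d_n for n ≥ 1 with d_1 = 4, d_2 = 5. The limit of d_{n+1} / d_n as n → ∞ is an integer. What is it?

The characteristic equation is r^2 - 6r - 7 = 0, which factors as (r - 7)(r + 1) = 0.
So the roots are 7 and -1. Since |7| > |-1| and the coefficient of 7^n is non-zero, the ratio tends to 7.

7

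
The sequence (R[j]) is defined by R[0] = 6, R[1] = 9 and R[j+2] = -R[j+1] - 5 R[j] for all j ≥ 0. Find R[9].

-10926

R[2] = -9 - 5·6 = -39
R[3] = -(-39) - 5·9 = -6
R[4] = -(-6) - 5·(-39) = 201
R[5] = -201 - 5·(-6) = -171
R[6] = -(-171) - 5·201 = -834
R[7] = -(-834) - 5·(-171) = 1689
R[8] = -1689 - 5·(-834) = 2481
R[9] = -2481 - 5·1689 = -10926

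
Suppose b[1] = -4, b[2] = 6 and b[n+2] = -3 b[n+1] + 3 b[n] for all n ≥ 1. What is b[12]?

b[3] = -3(6) + 3(-4) = -30
b[4] = -3(-30) + 3(6) = 108
b[5] = -3(108) + 3(-30) = -414
b[6] = -3(-414) + 3(108) = 1566
b[7] = -3(1566) + 3(-414) = -5940
b[8] = -3(-5940) + 3(1566) = 22518
b[9] = -3(22518) + 3(-5940) = -85374
b[10] = -3(-85374) + 3(22518) = 323676
b[11] = -3(323676) + 3(-85374) = -1227150
b[12] = -3(-1227150) + 3(323676) = 4652478

4652478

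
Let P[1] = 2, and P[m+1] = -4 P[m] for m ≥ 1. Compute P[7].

P[2] = -4(2) = -8
P[3] = -4(-8) = 32
P[4] = -4(32) = -128
P[5] = -4(-128) = 512
P[6] = -4(512) = -2048
P[7] = -4(-2048) = 8192

8192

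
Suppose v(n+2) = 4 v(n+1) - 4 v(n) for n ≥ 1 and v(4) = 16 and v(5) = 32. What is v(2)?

Rearranging, v(n-2) = (v(n) - 4 v(n-1)) / -4.
v(3) = (32 - 4(16)) / -4 = -32/-4 = 8
v(2) = (16 - 4(8)) / -4 = -16/-4 = 4

4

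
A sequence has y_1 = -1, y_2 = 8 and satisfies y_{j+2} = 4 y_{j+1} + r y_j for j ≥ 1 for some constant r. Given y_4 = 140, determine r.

3

y_3 = 32 - r
y_4 = 128 + 4r
So 128 + 4r = 140, giving r = 3.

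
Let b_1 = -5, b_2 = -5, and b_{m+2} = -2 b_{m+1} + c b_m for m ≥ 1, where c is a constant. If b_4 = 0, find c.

b_3 = 10 - 5c
b_4 = -20 + 5c
So -20 + 5c = 0, giving c = 4.

4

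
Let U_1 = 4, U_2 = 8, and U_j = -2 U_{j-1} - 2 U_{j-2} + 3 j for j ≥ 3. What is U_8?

U_3 = -2*8 - 2*4 + 9 = -15
U_4 = -2*(-15) - 2*8 + 12 = 26
U_5 = -2*26 - 2*(-15) + 15 = -7
U_6 = -2*(-7) - 2*26 + 18 = -20
U_7 = -2*(-20) - 2*(-7) + 21 = 75
U_8 = -2*75 - 2*(-20) + 24 = -86

-86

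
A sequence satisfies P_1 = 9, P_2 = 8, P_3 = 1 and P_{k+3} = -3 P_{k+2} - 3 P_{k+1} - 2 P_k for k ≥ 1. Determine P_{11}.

P_4 = -3(1) - 3(8) - 2(9) = -45
P_5 = -3(-45) - 3(1) - 2(8) = 116
P_6 = -3(116) - 3(-45) - 2(1) = -215
P_7 = -3(-215) - 3(116) - 2(-45) = 387
P_8 = -3(387) - 3(-215) - 2(116) = -748
P_9 = -3(-748) - 3(387) - 2(-215) = 1513
P_{10} = -3(1513) - 3(-748) - 2(387) = -3069
P_{11} = -3(-3069) - 3(1513) - 2(-748) = 6164

6164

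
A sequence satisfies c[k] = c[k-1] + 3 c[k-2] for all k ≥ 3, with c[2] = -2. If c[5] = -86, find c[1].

-6

Let c[1] = w.
c[3] = -2 + 3w
c[4] = -8 + 3w
c[5] = -14 + 12w
So -14 + 12w = -86, giving w = -6.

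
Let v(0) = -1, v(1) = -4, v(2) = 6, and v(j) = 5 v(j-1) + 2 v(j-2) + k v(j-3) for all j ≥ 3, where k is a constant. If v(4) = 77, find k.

5

v(3) = 22 - k
v(4) = 122 - 9k
So 122 - 9k = 77, giving k = 5.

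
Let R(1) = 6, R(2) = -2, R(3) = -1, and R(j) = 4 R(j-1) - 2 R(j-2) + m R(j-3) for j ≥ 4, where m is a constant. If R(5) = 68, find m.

3

R(4) = 6m
R(5) = 2 + 22m
So 2 + 22m = 68, giving m = 3.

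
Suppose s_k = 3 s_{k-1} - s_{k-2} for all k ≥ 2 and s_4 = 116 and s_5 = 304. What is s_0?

Rearranging, s_{k-2} = -(s_k - 3 s_{k-1}).
s_3 = -(304 - 3·116) = 44
s_2 = -(116 - 3·44) = 16
s_1 = -(44 - 3·16) = 4
s_0 = -(16 - 3·4) = -4

-4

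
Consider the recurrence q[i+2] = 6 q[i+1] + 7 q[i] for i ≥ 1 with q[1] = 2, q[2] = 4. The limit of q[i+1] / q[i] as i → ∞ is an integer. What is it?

The characteristic equation is r^2 - 6r - 7 = 0, which factors as (r - 7)(r + 1) = 0.
So the roots are 7 and -1. Since |7| > |-1| and the coefficient of 7^i is non-zero, the ratio tends to 7.

7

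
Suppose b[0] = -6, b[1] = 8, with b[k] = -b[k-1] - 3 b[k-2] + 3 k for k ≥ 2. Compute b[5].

b[2] = -8 - 3*(-6) + 6 = 16
b[3] = -16 - 3*8 + 9 = -31
b[4] = -(-31) - 3*16 + 12 = -5
b[5] = -(-5) - 3*(-31) + 15 = 113

113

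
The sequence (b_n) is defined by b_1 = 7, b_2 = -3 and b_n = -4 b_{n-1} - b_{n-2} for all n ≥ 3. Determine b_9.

12215

b_3 = -4·(-3) - 7 = 5
b_4 = -4·5 - (-3) = -17
b_5 = -4·(-17) - 5 = 63
b_6 = -4·63 - (-17) = -235
b_7 = -4·(-235) - 63 = 877
b_8 = -4·877 - (-235) = -3273
b_9 = -4·(-3273) - 877 = 12215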